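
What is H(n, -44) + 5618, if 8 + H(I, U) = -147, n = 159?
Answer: 5463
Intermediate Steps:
H(I, U) = -155 (H(I, U) = -8 - 147 = -155)
H(n, -44) + 5618 = -155 + 5618 = 5463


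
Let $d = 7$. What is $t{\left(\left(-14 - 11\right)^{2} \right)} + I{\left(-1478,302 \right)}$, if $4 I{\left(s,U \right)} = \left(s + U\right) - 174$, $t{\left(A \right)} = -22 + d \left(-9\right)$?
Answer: $- \frac{845}{2} \approx -422.5$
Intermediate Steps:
$t{\left(A \right)} = -85$ ($t{\left(A \right)} = -22 + 7 \left(-9\right) = -22 - 63 = -85$)
$I{\left(s,U \right)} = - \frac{87}{2} + \frac{U}{4} + \frac{s}{4}$ ($I{\left(s,U \right)} = \frac{\left(s + U\right) - 174}{4} = \frac{\left(U + s\right) - 174}{4} = \frac{-174 + U + s}{4} = - \frac{87}{2} + \frac{U}{4} + \frac{s}{4}$)
$t{\left(\left(-14 - 11\right)^{2} \right)} + I{\left(-1478,302 \right)} = -85 + \left(- \frac{87}{2} + \frac{1}{4} \cdot 302 + \frac{1}{4} \left(-1478\right)\right) = -85 - \frac{675}{2} = - \frac{845}{2}$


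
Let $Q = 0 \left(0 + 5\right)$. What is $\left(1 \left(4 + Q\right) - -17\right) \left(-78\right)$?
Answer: $-1638$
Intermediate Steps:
$Q = 0$ ($Q = 0 \cdot 5 = 0$)
$\left(1 \left(4 + Q\right) - -17\right) \left(-78\right) = \left(1 \left(4 + 0\right) - -17\right) \left(-78\right) = \left(1 \cdot 4 + \left(-14 + 31\right)\right) \left(-78\right) = \left(4 + 17\right) \left(-78\right) = 21 \left(-78\right) = -1638$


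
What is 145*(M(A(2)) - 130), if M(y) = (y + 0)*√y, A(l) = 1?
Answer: -18705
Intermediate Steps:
M(y) = y^(3/2) (M(y) = y*√y = y^(3/2))
145*(M(A(2)) - 130) = 145*(1^(3/2) - 130) = 145*(1 - 130) = 145*(-129) = -18705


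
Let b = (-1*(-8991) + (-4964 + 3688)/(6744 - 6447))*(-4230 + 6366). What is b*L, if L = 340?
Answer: 58738533280/9 ≈ 6.5265e+9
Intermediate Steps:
b = 172760392/9 (b = (8991 - 1276/297)*2136 = (8991 - 1276*1/297)*2136 = (8991 - 116/27)*2136 = (242641/27)*2136 = 172760392/9 ≈ 1.9196e+7)
b*L = (172760392/9)*340 = 58738533280/9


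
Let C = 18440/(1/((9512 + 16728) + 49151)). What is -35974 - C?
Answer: -1390246014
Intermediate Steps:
C = 1390210040 (C = 18440/(1/(26240 + 49151)) = 18440/(1/75391) = 18440*75391 = 1390210040)
-35974 - C = -35974 - 1*1390210040 = -35974 - 1390210040 = -1390246014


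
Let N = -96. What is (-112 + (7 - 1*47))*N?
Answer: 14592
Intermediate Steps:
(-112 + (7 - 1*47))*N = (-112 + (7 - 1*47))*(-96) = (-112 + (7 - 47))*(-96) = (-112 - 40)*(-96) = -152*(-96) = 14592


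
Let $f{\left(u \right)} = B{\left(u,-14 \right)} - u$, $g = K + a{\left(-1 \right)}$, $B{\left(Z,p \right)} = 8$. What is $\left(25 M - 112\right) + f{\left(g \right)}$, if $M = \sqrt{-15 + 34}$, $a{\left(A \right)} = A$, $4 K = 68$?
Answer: $-120 + 25 \sqrt{19} \approx -11.028$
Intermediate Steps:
$K = 17$ ($K = \frac{1}{4} \cdot 68 = 17$)
$M = \sqrt{19} \approx 4.3589$
$g = 16$ ($g = 17 - 1 = 16$)
$f{\left(u \right)} = 8 - u$
$\left(25 M - 112\right) + f{\left(g \right)} = \left(25 \sqrt{19} - 112\right) + \left(8 - 16\right) = \left(-112 + 25 \sqrt{19}\right) + \left(8 - 16\right) = \left(-112 + 25 \sqrt{19}\right) - 8 = -120 + 25 \sqrt{19}$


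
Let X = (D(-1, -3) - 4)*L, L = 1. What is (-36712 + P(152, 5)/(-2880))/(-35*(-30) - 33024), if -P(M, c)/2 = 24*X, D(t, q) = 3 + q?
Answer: 550681/479610 ≈ 1.1482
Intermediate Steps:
X = -4 (X = ((3 - 3) - 4)*1 = (0 - 4)*1 = -4*1 = -4)
P(M, c) = 192 (P(M, c) = -48*(-4) = -2*(-96) = 192)
(-36712 + P(152, 5)/(-2880))/(-35*(-30) - 33024) = (-36712 + 192/(-2880))/(-35*(-30) - 33024) = (-36712 + 192*(-1/2880))/(1050 - 33024) = (-36712 - 1/15)/(-31974) = -550681/15*(-1/31974) = 550681/479610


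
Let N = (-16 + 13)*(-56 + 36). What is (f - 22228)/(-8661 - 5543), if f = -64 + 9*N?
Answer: 5438/3551 ≈ 1.5314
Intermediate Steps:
N = 60 (N = -3*(-20) = 60)
f = 476 (f = -64 + 9*60 = -64 + 540 = 476)
(f - 22228)/(-8661 - 5543) = (476 - 22228)/(-8661 - 5543) = -21752/(-14204) = -21752*(-1/14204) = 5438/3551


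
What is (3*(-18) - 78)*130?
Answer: -17160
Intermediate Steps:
(3*(-18) - 78)*130 = (-54 - 78)*130 = -132*130 = -17160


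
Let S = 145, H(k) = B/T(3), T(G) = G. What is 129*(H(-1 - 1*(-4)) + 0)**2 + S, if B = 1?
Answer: 478/3 ≈ 159.33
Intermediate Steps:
H(k) = 1/3
129*(H(-1 - 1*(-4)) + 0)**2 + S = 129*(1/3 + 0)**2 + 145 = 129*(1/3)**2 + 145 = 129*(1/9) + 145 = 43/3 + 145 = 478/3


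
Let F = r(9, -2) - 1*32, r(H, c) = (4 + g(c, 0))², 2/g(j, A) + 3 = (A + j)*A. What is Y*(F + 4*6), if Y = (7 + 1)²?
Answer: 1792/9 ≈ 199.11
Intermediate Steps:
g(j, A) = 2/(-3 + A*(A + j)) (g(j, A) = 2/(-3 + (A + j)*A) = 2/(-3 + A*(A + j)))
r(H, c) = 100/9 (r(H, c) = (4 + 2/(-3 + 0² + 0*c))² = (4 + 2/(-3 + 0 + 0))² = (4 + 2/(-3))² = (4 + 2*(-⅓))² = (4 - ⅔)² = (10/3)² = 100/9)
Y = 64 (Y = 8² = 64)
F = -188/9 (F = 100/9 - 1*32 = 100/9 - 32 = -188/9 ≈ -20.889)
Y*(F + 4*6) = 64*(-188/9 + 4*6) = 64*(-188/9 + 24) = 64*(28/9) = 1792/9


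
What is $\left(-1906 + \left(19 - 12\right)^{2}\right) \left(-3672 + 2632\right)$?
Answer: $1931280$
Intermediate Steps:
$\left(-1906 + \left(19 - 12\right)^{2}\right) \left(-3672 + 2632\right) = \left(-1906 + 7^{2}\right) \left(-1040\right) = \left(-1906 + 49\right) \left(-1040\right) = \left(-1857\right) \left(-1040\right) = 1931280$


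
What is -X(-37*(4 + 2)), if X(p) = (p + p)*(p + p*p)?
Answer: 21783528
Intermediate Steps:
X(p) = 2*p*(p + p²) (X(p) = (2*p)*(p + p²) = 2*p*(p + p²))
-X(-37*(4 + 2)) = -2*(-37*(4 + 2))²*(1 - 37*(4 + 2)) = -2*(-37*6)²*(1 - 37*6) = -2*(-222)²*(1 - 222) = -2*49284*(-221) = -1*(-21783528) = 21783528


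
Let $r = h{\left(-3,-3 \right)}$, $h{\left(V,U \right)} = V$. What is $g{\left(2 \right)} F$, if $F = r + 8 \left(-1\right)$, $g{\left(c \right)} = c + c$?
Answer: $-44$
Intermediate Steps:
$g{\left(c \right)} = 2 c$
$r = -3$
$F = -11$ ($F = -3 + 8 \left(-1\right) = -3 - 8 = -11$)
$g{\left(2 \right)} F = 2 \cdot 2 \left(-11\right) = 4 \left(-11\right) = -44$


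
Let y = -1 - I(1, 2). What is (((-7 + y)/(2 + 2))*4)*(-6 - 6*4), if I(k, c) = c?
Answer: 300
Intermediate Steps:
y = -3 (y = -1 - 1*2 = -1 - 2 = -3)
(((-7 + y)/(2 + 2))*4)*(-6 - 6*4) = (((-7 - 3)/(2 + 2))*4)*(-6 - 6*4) = (-10/4*4)*(-6 - 1*24) = (-10*¼*4)*(-6 - 24) = -5/2*4*(-30) = -10*(-30) = 300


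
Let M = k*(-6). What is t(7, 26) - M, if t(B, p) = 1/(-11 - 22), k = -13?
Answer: -2575/33 ≈ -78.030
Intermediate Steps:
M = 78 (M = -13*(-6) = 78)
t(B, p) = -1/33 (t(B, p) = 1/(-33) = -1/33)
t(7, 26) - M = -1/33 - 1*78 = -1/33 - 78 = -2575/33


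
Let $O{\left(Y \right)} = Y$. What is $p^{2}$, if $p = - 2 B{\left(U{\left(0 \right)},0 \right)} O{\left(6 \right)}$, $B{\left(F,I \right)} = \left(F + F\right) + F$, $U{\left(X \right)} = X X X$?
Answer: $0$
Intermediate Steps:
$U{\left(X \right)} = X^{3}$ ($U{\left(X \right)} = X^{2} X = X^{3}$)
$B{\left(F,I \right)} = 3 F$ ($B{\left(F,I \right)} = 2 F + F = 3 F$)
$p = 0$ ($p = - 2 \cdot 3 \cdot 0^{3} \cdot 6 = - 2 \cdot 3 \cdot 0 \cdot 6 = \left(-2\right) 0 \cdot 6 = 0 \cdot 6 = 0$)
$p^{2} = 0^{2} = 0$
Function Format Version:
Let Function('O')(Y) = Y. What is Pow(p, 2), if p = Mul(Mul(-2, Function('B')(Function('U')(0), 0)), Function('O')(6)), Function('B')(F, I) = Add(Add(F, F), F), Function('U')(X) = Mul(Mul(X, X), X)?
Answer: 0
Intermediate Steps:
Function('U')(X) = Pow(X, 3) (Function('U')(X) = Mul(Pow(X, 2), X) = Pow(X, 3))
Function('B')(F, I) = Mul(3, F) (Function('B')(F, I) = Add(Mul(2, F), F) = Mul(3, F))
p = 0 (p = Mul(Mul(-2, Mul(3, Pow(0, 3))), 6) = Mul(Mul(-2, Mul(3, 0)), 6) = Mul(Mul(-2, 0), 6) = Mul(0, 6) = 0)
Pow(p, 2) = Pow(0, 2) = 0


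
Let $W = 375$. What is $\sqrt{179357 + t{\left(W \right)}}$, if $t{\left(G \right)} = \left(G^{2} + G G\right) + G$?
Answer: $\sqrt{460982} \approx 678.96$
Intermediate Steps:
$t{\left(G \right)} = G + 2 G^{2}$ ($t{\left(G \right)} = \left(G^{2} + G^{2}\right) + G = 2 G^{2} + G = G + 2 G^{2}$)
$\sqrt{179357 + t{\left(W \right)}} = \sqrt{179357 + 375 \left(1 + 2 \cdot 375\right)} = \sqrt{179357 + 375 \left(1 + 750\right)} = \sqrt{179357 + 375 \cdot 751} = \sqrt{179357 + 281625} = \sqrt{460982}$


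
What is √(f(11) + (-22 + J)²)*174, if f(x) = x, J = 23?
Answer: 348*√3 ≈ 602.75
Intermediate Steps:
√(f(11) + (-22 + J)²)*174 = √(11 + (-22 + 23)²)*174 = √(11 + 1²)*174 = √(11 + 1)*174 = √12*174 = (2*√3)*174 = 348*√3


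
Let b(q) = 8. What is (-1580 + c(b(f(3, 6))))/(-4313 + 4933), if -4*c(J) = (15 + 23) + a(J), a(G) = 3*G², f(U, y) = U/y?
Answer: -655/248 ≈ -2.6411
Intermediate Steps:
c(J) = -19/2 - 3*J²/4 (c(J) = -((15 + 23) + 3*J²)/4 = -(38 + 3*J²)/4 = -19/2 - 3*J²/4)
(-1580 + c(b(f(3, 6))))/(-4313 + 4933) = (-1580 + (-19/2 - ¾*8²))/(-4313 + 4933) = (-1580 + (-19/2 - ¾*64))/620 = (-1580 + (-19/2 - 48))*(1/620) = (-1580 - 115/2)*(1/620) = -3275/2*1/620 = -655/248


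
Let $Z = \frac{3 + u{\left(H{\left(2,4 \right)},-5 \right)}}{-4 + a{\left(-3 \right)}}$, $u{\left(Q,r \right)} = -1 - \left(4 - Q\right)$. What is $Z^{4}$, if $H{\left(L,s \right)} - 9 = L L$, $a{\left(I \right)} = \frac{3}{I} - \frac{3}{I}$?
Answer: $\frac{14641}{256} \approx 57.191$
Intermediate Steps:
$a{\left(I \right)} = 0$
$H{\left(L,s \right)} = 9 + L^{2}$ ($H{\left(L,s \right)} = 9 + L L = 9 + L^{2}$)
$u{\left(Q,r \right)} = -5 + Q$ ($u{\left(Q,r \right)} = -1 + \left(-4 + Q\right) = -5 + Q$)
$Z = - \frac{11}{4}$ ($Z = \frac{3 - \left(-4 - 4\right)}{-4 + 0} = \frac{3 + \left(-5 + \left(9 + 4\right)\right)}{-4} = \left(3 + \left(-5 + 13\right)\right) \left(- \frac{1}{4}\right) = \left(3 + 8\right) \left(- \frac{1}{4}\right) = 11 \left(- \frac{1}{4}\right) = - \frac{11}{4} \approx -2.75$)
$Z^{4} = \left(- \frac{11}{4}\right)^{4} = \frac{14641}{256}$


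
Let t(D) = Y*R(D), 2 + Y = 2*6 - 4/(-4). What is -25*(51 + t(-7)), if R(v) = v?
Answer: 650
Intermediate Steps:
Y = 11 (Y = -2 + (2*6 - 4/(-4)) = -2 + (12 - 4*(-¼)) = -2 + (12 + 1) = -2 + 13 = 11)
t(D) = 11*D
-25*(51 + t(-7)) = -25*(51 + 11*(-7)) = -25*(51 - 77) = -25*(-26) = 650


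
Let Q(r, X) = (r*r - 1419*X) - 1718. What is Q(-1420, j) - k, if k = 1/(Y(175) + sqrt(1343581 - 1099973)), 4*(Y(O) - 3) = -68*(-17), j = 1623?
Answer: -11414820957/39586 - sqrt(60902)/79172 ≈ -2.8836e+5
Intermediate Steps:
Q(r, X) = -1718 + r**2 - 1419*X (Q(r, X) = (r**2 - 1419*X) - 1718 = -1718 + r**2 - 1419*X)
Y(O) = 292 (Y(O) = 3 + (-68*(-17))/4 = 3 + (1/4)*1156 = 3 + 289 = 292)
k = 1/(292 + 2*sqrt(60902)) (k = 1/(292 + sqrt(1343581 - 1099973)) = 1/(292 + sqrt(243608)) = 1/(292 + 2*sqrt(60902)) ≈ 0.0012730)
Q(-1420, j) - k = (-1718 + (-1420)**2 - 1419*1623) - (-73/39586 + sqrt(60902)/79172) = (-1718 + 2016400 - 2303037) + (73/39586 - sqrt(60902)/79172) = -288355 + (73/39586 - sqrt(60902)/79172) = -11414820957/39586 - sqrt(60902)/79172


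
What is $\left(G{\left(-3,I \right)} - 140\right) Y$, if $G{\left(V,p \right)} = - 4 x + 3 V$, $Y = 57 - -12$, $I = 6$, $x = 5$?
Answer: $-11661$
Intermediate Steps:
$Y = 69$ ($Y = 57 + 12 = 69$)
$G{\left(V,p \right)} = -20 + 3 V$ ($G{\left(V,p \right)} = \left(-4\right) 5 + 3 V = -20 + 3 V$)
$\left(G{\left(-3,I \right)} - 140\right) Y = \left(\left(-20 + 3 \left(-3\right)\right) - 140\right) 69 = \left(\left(-20 - 9\right) - 140\right) 69 = \left(-29 - 140\right) 69 = \left(-169\right) 69 = -11661$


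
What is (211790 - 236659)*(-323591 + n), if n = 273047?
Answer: 1256978736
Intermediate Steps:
(211790 - 236659)*(-323591 + n) = (211790 - 236659)*(-323591 + 273047) = -24869*(-50544) = 1256978736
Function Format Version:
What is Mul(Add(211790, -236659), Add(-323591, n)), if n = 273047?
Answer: 1256978736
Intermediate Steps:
Mul(Add(211790, -236659), Add(-323591, n)) = Mul(Add(211790, -236659), Add(-323591, 273047)) = Mul(-24869, -50544) = 1256978736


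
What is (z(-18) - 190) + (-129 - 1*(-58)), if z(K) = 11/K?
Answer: -4709/18 ≈ -261.61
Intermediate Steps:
(z(-18) - 190) + (-129 - 1*(-58)) = (11/(-18) - 190) + (-129 - 1*(-58)) = (11*(-1/18) - 190) + (-129 + 58) = (-11/18 - 190) - 71 = -3431/18 - 71 = -4709/18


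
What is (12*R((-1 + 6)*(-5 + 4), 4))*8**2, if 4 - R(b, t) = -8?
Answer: 9216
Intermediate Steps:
R(b, t) = 12 (R(b, t) = 4 - 1*(-8) = 4 + 8 = 12)
(12*R((-1 + 6)*(-5 + 4), 4))*8**2 = (12*12)*8**2 = 144*64 = 9216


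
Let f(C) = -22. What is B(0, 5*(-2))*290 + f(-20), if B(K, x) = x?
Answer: -2922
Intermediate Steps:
B(0, 5*(-2))*290 + f(-20) = (5*(-2))*290 - 22 = -10*290 - 22 = -2900 - 22 = -2922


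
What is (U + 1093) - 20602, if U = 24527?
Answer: 5018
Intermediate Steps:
(U + 1093) - 20602 = (24527 + 1093) - 20602 = 25620 - 20602 = 5018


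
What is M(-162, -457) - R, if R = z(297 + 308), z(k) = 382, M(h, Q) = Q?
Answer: -839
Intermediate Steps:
R = 382
M(-162, -457) - R = -457 - 1*382 = -457 - 382 = -839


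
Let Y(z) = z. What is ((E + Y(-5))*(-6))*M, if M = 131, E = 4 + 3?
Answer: -1572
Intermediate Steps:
E = 7
((E + Y(-5))*(-6))*M = ((7 - 5)*(-6))*131 = (2*(-6))*131 = -12*131 = -1572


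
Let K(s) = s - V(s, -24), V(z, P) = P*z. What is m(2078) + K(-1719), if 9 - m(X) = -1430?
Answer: -41536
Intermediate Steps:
m(X) = 1439 (m(X) = 9 - 1*(-1430) = 9 + 1430 = 1439)
K(s) = 25*s (K(s) = s - (-24)*s = s + 24*s = 25*s)
m(2078) + K(-1719) = 1439 + 25*(-1719) = 1439 - 42975 = -41536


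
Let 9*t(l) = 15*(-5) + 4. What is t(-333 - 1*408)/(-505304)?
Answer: 71/4547736 ≈ 1.5612e-5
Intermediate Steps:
t(l) = -71/9 (t(l) = (15*(-5) + 4)/9 = (-75 + 4)/9 = (⅑)*(-71) = -71/9)
t(-333 - 1*408)/(-505304) = -71/9/(-505304) = -71/9*(-1/505304) = 71/4547736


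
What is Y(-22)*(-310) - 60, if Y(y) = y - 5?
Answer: 8310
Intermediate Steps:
Y(y) = -5 + y
Y(-22)*(-310) - 60 = (-5 - 22)*(-310) - 60 = -27*(-310) - 60 = 8370 - 60 = 8310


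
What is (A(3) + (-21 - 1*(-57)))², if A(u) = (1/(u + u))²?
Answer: 1682209/1296 ≈ 1298.0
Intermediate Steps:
A(u) = 1/(4*u²) (A(u) = (1/(2*u))² = 1/(4*u²))
(A(3) + (-21 - 1*(-57)))² = ((¼)/3² + (-21 - 1*(-57)))² = ((¼)*(⅑) + (-21 + 57))² = (1/36 + 36)² = (1297/36)² = 1682209/1296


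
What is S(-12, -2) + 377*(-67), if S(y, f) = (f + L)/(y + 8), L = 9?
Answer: -101043/4 ≈ -25261.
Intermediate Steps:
S(y, f) = (9 + f)/(8 + y) (S(y, f) = (f + 9)/(y + 8) = (9 + f)/(8 + y))
S(-12, -2) + 377*(-67) = (9 - 2)/(8 - 12) + 377*(-67) = 7/(-4) - 25259 = -¼*7 - 25259 = -7/4 - 25259 = -101043/4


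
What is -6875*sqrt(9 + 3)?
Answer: -13750*sqrt(3) ≈ -23816.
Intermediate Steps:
-6875*sqrt(9 + 3) = -13750*sqrt(3)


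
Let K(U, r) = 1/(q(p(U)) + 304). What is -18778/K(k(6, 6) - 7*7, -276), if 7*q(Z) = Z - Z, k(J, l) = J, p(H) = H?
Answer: -5708512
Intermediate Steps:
q(Z) = 0 (q(Z) = (Z - Z)/7 = (1/7)*0 = 0)
K(U, r) = 1/304 (K(U, r) = 1/(0 + 304) = 1/304)
-18778/K(k(6, 6) - 7*7, -276) = -18778/1/304 = -18778*304 = -5708512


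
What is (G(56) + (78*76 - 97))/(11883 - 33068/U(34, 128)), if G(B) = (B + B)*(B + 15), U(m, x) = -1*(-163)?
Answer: 2246629/1903861 ≈ 1.1800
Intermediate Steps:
U(m, x) = 163
G(B) = 2*B*(15 + B) (G(B) = (2*B)*(15 + B) = 2*B*(15 + B))
(G(56) + (78*76 - 97))/(11883 - 33068/U(34, 128)) = (2*56*(15 + 56) + (78*76 - 97))/(11883 - 33068/163) = (2*56*71 + (5928 - 97))/(11883 - 33068*1/163) = (7952 + 5831)/(11883 - 33068/163) = 13783/(1903861/163) = 13783*(163/1903861) = 2246629/1903861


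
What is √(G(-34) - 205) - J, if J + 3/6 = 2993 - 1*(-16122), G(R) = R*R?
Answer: -38229/2 + √951 ≈ -19084.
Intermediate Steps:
G(R) = R²
J = 38229/2 (J = -½ + (2993 - 1*(-16122)) = -½ + (2993 + 16122) = -½ + 19115 = 38229/2 ≈ 19115.)
√(G(-34) - 205) - J = √((-34)² - 205) - 1*38229/2 = √(1156 - 205) - 38229/2 = √951 - 38229/2 = -38229/2 + √951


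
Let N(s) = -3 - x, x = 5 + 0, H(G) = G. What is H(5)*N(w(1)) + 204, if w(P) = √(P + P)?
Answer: 164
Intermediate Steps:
x = 5
w(P) = √2*√P (w(P) = √(2*P) = √2*√P)
N(s) = -8 (N(s) = -3 - 1*5 = -3 - 5 = -8)
H(5)*N(w(1)) + 204 = 5*(-8) + 204 = -40 + 204 = 164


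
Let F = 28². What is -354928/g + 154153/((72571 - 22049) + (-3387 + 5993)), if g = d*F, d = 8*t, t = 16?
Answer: -3780193/5950336 ≈ -0.63529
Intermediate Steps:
d = 128 (d = 8*16 = 128)
F = 784
g = 100352 (g = 128*784 = 100352)
-354928/g + 154153/((72571 - 22049) + (-3387 + 5993)) = -354928/100352 + 154153/((72571 - 22049) + (-3387 + 5993)) = -354928*1/100352 + 154153/(50522 + 2606) = -3169/896 + 154153/53128 = -3780193/5950336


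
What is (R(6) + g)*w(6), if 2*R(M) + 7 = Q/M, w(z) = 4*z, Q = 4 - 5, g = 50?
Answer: 1114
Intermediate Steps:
Q = -1
R(M) = -7/2 - 1/(2*M) (R(M) = -7/2 + (-1/M)/2 = -7/2 - 1/(2*M))
(R(6) + g)*w(6) = ((½)*(-1 - 7*6)/6 + 50)*(4*6) = ((½)*(⅙)*(-1 - 42) + 50)*24 = ((½)*(⅙)*(-43) + 50)*24 = (-43/12 + 50)*24 = (557/12)*24 = 1114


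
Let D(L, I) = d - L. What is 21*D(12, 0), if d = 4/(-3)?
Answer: -280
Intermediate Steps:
d = -4/3 (d = 4*(-1/3) = -4/3 ≈ -1.3333)
D(L, I) = -4/3 - L
21*D(12, 0) = 21*(-4/3 - 1*12) = 21*(-4/3 - 12) = 21*(-40/3) = -280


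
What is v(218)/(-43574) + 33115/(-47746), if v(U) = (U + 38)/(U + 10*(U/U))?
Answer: -41125688657/59293799814 ≈ -0.69359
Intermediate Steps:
v(U) = (38 + U)/(10 + U) (v(U) = (38 + U)/(U + 10*1) = (38 + U)/(U + 10) = (38 + U)/(10 + U))
v(218)/(-43574) + 33115/(-47746) = ((38 + 218)/(10 + 218))/(-43574) + 33115/(-47746) = (256/228)*(-1/43574) + 33115*(-1/47746) = ((1/228)*256)*(-1/43574) - 33115/47746 = (64/57)*(-1/43574) - 33115/47746 = -32/1241859 - 33115/47746 = -41125688657/59293799814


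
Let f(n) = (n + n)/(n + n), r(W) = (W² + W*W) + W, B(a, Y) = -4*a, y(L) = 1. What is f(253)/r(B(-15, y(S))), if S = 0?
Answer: 1/7260 ≈ 0.00013774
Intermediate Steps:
r(W) = W + 2*W² (r(W) = (W² + W²) + W = 2*W² + W = W + 2*W²)
f(n) = 1 (f(n) = (2*n)/((2*n)) = (2*n)*(1/(2*n)) = 1)
f(253)/r(B(-15, y(S))) = 1/((-4*(-15))*(1 + 2*(-4*(-15)))) = 1/(60*(1 + 2*60)) = 1/(60*(1 + 120)) = 1/(60*121) = 1/7260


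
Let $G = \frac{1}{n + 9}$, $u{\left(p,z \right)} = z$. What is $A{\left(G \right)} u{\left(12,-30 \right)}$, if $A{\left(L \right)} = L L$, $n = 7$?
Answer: $- \frac{15}{128} \approx -0.11719$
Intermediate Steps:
$G = \frac{1}{16}$ ($G = \frac{1}{7 + 9} = \frac{1}{16} \approx 0.0625$)
$A{\left(L \right)} = L^{2}$
$A{\left(G \right)} u{\left(12,-30 \right)} = \left(\frac{1}{16}\right)^{2} \left(-30\right) = \frac{1}{256} \left(-30\right) = - \frac{15}{128}$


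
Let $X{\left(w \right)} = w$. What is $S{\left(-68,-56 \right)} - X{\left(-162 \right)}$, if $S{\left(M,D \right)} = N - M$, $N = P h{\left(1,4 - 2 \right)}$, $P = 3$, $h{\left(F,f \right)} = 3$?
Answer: $239$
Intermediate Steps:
$N = 9$ ($N = 3 \cdot 3 = 9$)
$S{\left(M,D \right)} = 9 - M$
$S{\left(-68,-56 \right)} - X{\left(-162 \right)} = \left(9 - -68\right) - -162 = \left(9 + 68\right) + 162 = 77 + 162 = 239$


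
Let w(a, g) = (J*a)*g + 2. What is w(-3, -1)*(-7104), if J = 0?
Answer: -14208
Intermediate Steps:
w(a, g) = 2 (w(a, g) = (0*a)*g + 2 = 0*g + 2 = 0 + 2 = 2)
w(-3, -1)*(-7104) = 2*(-7104) = -14208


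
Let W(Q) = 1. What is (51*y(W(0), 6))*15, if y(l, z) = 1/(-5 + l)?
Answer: -765/4 ≈ -191.25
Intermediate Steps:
(51*y(W(0), 6))*15 = (51/(-5 + 1))*15 = (51/(-4))*15 = (51*(-1/4))*15 = -51/4*15 = -765/4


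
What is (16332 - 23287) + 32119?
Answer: 25164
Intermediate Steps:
(16332 - 23287) + 32119 = -6955 + 32119 = 25164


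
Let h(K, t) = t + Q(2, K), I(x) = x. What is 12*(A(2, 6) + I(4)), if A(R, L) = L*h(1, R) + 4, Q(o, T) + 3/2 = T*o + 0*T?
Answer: 276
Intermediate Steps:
Q(o, T) = -3/2 + T*o (Q(o, T) = -3/2 + (T*o + 0*T) = -3/2 + (T*o + 0) = -3/2 + T*o)
h(K, t) = -3/2 + t + 2*K (h(K, t) = t + (-3/2 + K*2) = t + (-3/2 + 2*K) = -3/2 + t + 2*K)
A(R, L) = 4 + L*(½ + R) (A(R, L) = L*(-3/2 + R + 2*1) + 4 = L*(-3/2 + R + 2) + 4 = L*(½ + R) + 4 = 4 + L*(½ + R))
12*(A(2, 6) + I(4)) = 12*((4 + (½)*6 + 6*2) + 4) = 12*((4 + 3 + 12) + 4) = 12*(19 + 4) = 12*23 = 276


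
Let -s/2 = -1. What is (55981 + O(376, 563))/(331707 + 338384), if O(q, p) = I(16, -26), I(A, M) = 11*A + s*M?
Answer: 56105/670091 ≈ 0.083727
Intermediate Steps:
s = 2 (s = -2*(-1) = 2)
I(A, M) = 2*M + 11*A (I(A, M) = 11*A + 2*M = 2*M + 11*A)
O(q, p) = 124 (O(q, p) = 2*(-26) + 11*16 = -52 + 176 = 124)
(55981 + O(376, 563))/(331707 + 338384) = (55981 + 124)/(331707 + 338384) = 56105/670091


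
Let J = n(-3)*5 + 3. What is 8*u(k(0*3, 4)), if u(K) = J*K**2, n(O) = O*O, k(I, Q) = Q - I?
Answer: 6144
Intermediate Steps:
n(O) = O**2
J = 48 (J = (-3)**2*5 + 3 = 9*5 + 3 = 45 + 3 = 48)
u(K) = 48*K**2
8*u(k(0*3, 4)) = 8*(48*(4 - 0*3)**2) = 8*(48*(4 - 1*0)**2) = 8*(48*(4 + 0)**2) = 8*(48*4**2) = 8*(48*16) = 8*768 = 6144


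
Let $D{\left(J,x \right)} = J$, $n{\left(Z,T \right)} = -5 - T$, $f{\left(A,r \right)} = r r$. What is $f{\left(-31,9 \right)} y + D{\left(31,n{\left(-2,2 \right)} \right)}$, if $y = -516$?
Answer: $-41765$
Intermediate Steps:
$f{\left(A,r \right)} = r^{2}$
$f{\left(-31,9 \right)} y + D{\left(31,n{\left(-2,2 \right)} \right)} = 9^{2} \left(-516\right) + 31 = 81 \left(-516\right) + 31 = -41796 + 31 = -41765$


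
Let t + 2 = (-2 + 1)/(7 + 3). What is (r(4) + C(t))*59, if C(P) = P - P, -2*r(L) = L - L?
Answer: 0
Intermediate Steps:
r(L) = 0 (r(L) = -(L - L)/2 = -½*0 = 0)
t = -21/10 (t = -2 + (-2 + 1)/(7 + 3) = -2 - 1/10 = -2 - 1*⅒ = -2 - ⅒ = -21/10 ≈ -2.1000)
C(P) = 0
(r(4) + C(t))*59 = (0 + 0)*59 = 0*59 = 0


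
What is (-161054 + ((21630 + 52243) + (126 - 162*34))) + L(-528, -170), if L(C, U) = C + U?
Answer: -93261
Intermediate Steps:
(-161054 + ((21630 + 52243) + (126 - 162*34))) + L(-528, -170) = (-161054 + ((21630 + 52243) + (126 - 162*34))) + (-528 - 170) = (-161054 + (73873 + (126 - 5508))) - 698 = (-161054 + (73873 - 5382)) - 698 = (-161054 + 68491) - 698 = -92563 - 698 = -93261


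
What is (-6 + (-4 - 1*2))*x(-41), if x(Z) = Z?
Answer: 492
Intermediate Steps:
(-6 + (-4 - 1*2))*x(-41) = (-6 + (-4 - 1*2))*(-41) = (-6 + (-4 - 2))*(-41) = (-6 - 6)*(-41) = -12*(-41) = 492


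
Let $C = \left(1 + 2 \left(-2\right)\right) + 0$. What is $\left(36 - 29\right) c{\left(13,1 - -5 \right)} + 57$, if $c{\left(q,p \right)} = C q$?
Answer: $-216$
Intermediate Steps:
$C = -3$ ($C = \left(1 - 4\right) + 0 = -3 + 0 = -3$)
$c{\left(q,p \right)} = - 3 q$
$\left(36 - 29\right) c{\left(13,1 - -5 \right)} + 57 = \left(36 - 29\right) \left(\left(-3\right) 13\right) + 57 = 7 \left(-39\right) + 57 = -273 + 57 = -216$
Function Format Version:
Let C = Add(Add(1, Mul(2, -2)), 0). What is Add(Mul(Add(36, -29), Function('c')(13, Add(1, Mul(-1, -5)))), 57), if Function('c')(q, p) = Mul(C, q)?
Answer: -216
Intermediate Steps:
C = -3 (C = Add(Add(1, -4), 0) = Add(-3, 0) = -3)
Function('c')(q, p) = Mul(-3, q)
Add(Mul(Add(36, -29), Function('c')(13, Add(1, Mul(-1, -5)))), 57) = Add(Mul(Add(36, -29), Mul(-3, 13)), 57) = Add(Mul(7, -39), 57) = Add(-273, 57) = -216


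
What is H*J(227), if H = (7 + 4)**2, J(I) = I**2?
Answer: 6235009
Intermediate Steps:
H = 121 (H = 11**2 = 121)
H*J(227) = 121*227**2 = 121*51529 = 6235009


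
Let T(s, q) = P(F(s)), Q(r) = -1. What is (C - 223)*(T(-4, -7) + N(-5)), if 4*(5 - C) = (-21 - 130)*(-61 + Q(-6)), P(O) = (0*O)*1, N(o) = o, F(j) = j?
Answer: 25585/2 ≈ 12793.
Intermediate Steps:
P(O) = 0 (P(O) = 0*1 = 0)
T(s, q) = 0
C = -4671/2 (C = 5 - (-21 - 130)*(-61 - 1)/4 = 5 - (-151)*(-62)/4 = 5 - ¼*9362 = 5 - 4681/2 = -4671/2 ≈ -2335.5)
(C - 223)*(T(-4, -7) + N(-5)) = (-4671/2 - 223)*(0 - 5) = -5117/2*(-5) = 25585/2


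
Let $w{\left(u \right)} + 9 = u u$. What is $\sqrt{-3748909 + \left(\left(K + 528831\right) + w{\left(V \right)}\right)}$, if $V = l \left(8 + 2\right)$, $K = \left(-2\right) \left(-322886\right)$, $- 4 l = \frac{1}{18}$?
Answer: $\frac{i \sqrt{3336312215}}{36} \approx 1604.5 i$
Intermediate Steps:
$l = - \frac{1}{72}$ ($l = - \frac{1}{4 \cdot 18} = \left(- \frac{1}{4}\right) \frac{1}{18} = - \frac{1}{72} \approx -0.013889$)
$K = 645772$
$V = - \frac{5}{36}$ ($V = - \frac{8 + 2}{72} = \left(- \frac{1}{72}\right) 10 = - \frac{5}{36} \approx -0.13889$)
$w{\left(u \right)} = -9 + u^{2}$ ($w{\left(u \right)} = -9 + u u = -9 + u^{2}$)
$\sqrt{-3748909 + \left(\left(K + 528831\right) + w{\left(V \right)}\right)} = \sqrt{-3748909 + \left(\left(645772 + 528831\right) - \left(9 - \left(- \frac{5}{36}\right)^{2}\right)\right)} = \sqrt{-3748909 + \left(1174603 + \left(-9 + \frac{25}{1296}\right)\right)} = \sqrt{-3748909 + \left(1174603 - \frac{11639}{1296}\right)} = \sqrt{-3748909 + \frac{1522273849}{1296}} = \sqrt{- \frac{3336312215}{1296}} = \frac{i \sqrt{3336312215}}{36}$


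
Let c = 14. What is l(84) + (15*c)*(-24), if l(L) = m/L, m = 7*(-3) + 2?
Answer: -423379/84 ≈ -5040.2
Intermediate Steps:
m = -19 (m = -21 + 2 = -19)
l(L) = -19/L
l(84) + (15*c)*(-24) = -19/84 + (15*14)*(-24) = -19*1/84 + 210*(-24) = -19/84 - 5040 = -423379/84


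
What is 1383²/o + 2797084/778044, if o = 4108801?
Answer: 3245204434150/799206991311 ≈ 4.0605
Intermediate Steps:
1383²/o + 2797084/778044 = 1383²/4108801 + 2797084/778044 = 1912689*(1/4108801) + 2797084*(1/778044) = 1912689/4108801 + 699271/194511 = 3245204434150/799206991311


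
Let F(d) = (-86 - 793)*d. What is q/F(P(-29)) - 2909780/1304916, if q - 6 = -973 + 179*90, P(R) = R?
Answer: -4534404916/2771967813 ≈ -1.6358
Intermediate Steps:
F(d) = -879*d
q = 15143 (q = 6 + (-973 + 179*90) = 6 + (-973 + 16110) = 6 + 15137 = 15143)
q/F(P(-29)) - 2909780/1304916 = 15143/((-879*(-29))) - 2909780/1304916 = 15143/25491 - 2909780*1/1304916 = 15143*(1/25491) - 727445/326229 = 15143/25491 - 727445/326229 = -4534404916/2771967813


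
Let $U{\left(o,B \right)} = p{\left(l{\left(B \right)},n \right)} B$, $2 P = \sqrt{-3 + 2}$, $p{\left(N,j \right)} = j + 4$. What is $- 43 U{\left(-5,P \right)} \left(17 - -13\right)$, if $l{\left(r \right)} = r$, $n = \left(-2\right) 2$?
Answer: $0$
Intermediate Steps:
$n = -4$
$p{\left(N,j \right)} = 4 + j$
$P = \frac{i}{2}$ ($P = \frac{\sqrt{-3 + 2}}{2} = \frac{\sqrt{-1}}{2} = \frac{i}{2} \approx 0.5 i$)
$U{\left(o,B \right)} = 0$ ($U{\left(o,B \right)} = \left(4 - 4\right) B = 0 B = 0$)
$- 43 U{\left(-5,P \right)} \left(17 - -13\right) = \left(-43\right) 0 \left(17 - -13\right) = 0 \left(17 + 13\right) = 0 \cdot 30 = 0$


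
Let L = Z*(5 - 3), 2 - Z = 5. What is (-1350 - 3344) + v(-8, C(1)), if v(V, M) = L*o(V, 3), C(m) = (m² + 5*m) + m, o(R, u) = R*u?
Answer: -4550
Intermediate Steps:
Z = -3 (Z = 2 - 1*5 = 2 - 5 = -3)
L = -6 (L = -3*(5 - 3) = -3*2 = -6)
C(m) = m² + 6*m
v(V, M) = -18*V (v(V, M) = -6*V*3 = -18*V)
(-1350 - 3344) + v(-8, C(1)) = (-1350 - 3344) - 18*(-8) = -4694 + 144 = -4550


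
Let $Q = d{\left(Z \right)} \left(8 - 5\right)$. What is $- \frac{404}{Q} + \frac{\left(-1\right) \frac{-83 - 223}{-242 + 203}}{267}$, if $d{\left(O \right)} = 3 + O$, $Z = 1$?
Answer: $- \frac{116959}{3471} \approx -33.696$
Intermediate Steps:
$Q = 12$ ($Q = \left(3 + 1\right) \left(8 - 5\right) = 4 \cdot 3 = 12$)
$- \frac{404}{Q} + \frac{\left(-1\right) \frac{-83 - 223}{-242 + 203}}{267} = - \frac{404}{12} + \frac{\left(-1\right) \frac{-83 - 223}{-242 + 203}}{267} = \left(-404\right) \frac{1}{12} + - \frac{-306}{-39} \cdot \frac{1}{267} = - \frac{101}{3} + - \frac{\left(-306\right) \left(-1\right)}{39} \cdot \frac{1}{267} = - \frac{101}{3} + \left(-1\right) \frac{102}{13} \cdot \frac{1}{267} = - \frac{101}{3} - \frac{34}{1157} = - \frac{116959}{3471}$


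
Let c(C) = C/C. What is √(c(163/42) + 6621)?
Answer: √6622 ≈ 81.376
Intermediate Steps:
c(C) = 1
√(c(163/42) + 6621) = √(1 + 6621) = √6622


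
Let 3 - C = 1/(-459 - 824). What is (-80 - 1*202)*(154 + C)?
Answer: -56803824/1283 ≈ -44274.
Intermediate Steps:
C = 3850/1283 (C = 3 - 1/(-459 - 824) = 3 - 1/(-1283) = 3 - 1*(-1/1283) = 3 + 1/1283 = 3850/1283 ≈ 3.0008)
(-80 - 1*202)*(154 + C) = (-80 - 1*202)*(154 + 3850/1283) = (-80 - 202)*(201432/1283) = -282*201432/1283 = -56803824/1283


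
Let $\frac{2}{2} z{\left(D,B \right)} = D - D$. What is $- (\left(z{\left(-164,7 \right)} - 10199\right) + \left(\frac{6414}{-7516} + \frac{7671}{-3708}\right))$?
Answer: $\frac{23693392885}{2322444} \approx 10202.0$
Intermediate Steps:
$z{\left(D,B \right)} = 0$ ($z{\left(D,B \right)} = D - D = 0$)
$- (\left(z{\left(-164,7 \right)} - 10199\right) + \left(\frac{6414}{-7516} + \frac{7671}{-3708}\right)) = - (\left(0 - 10199\right) + \left(\frac{6414}{-7516} + \frac{7671}{-3708}\right)) = - (-10199 + \left(6414 \left(- \frac{1}{7516}\right) + 7671 \left(- \frac{1}{3708}\right)\right)) = - (-10199 - \frac{6786529}{2322444}) = \left(-1\right) \left(- \frac{23693392885}{2322444}\right) = \frac{23693392885}{2322444}$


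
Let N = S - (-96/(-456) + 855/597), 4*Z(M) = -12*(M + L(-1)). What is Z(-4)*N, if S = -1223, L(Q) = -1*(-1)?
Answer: -41673366/3781 ≈ -11022.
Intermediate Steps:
L(Q) = 1
Z(M) = -3 - 3*M (Z(M) = (-12*(M + 1))/4 = (-12*(1 + M))/4 = (-12 - 12*M)/4 = -3 - 3*M)
N = -4630374/3781 (N = -1223 - (-96/(-456) + 855/597) = -1223 - (-96*(-1/456) + 855*(1/597)) = -1223 - (4/19 + 285/199) = -1223 - 1*6211/3781 = -1223 - 6211/3781 = -4630374/3781 ≈ -1224.6)
Z(-4)*N = (-3 - 3*(-4))*(-4630374/3781) = (-3 + 12)*(-4630374/3781) = 9*(-4630374/3781) = -41673366/3781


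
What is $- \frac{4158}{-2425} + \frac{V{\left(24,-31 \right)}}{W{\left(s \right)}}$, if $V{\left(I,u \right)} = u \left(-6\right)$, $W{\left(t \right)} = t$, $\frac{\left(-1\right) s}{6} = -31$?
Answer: $\frac{6583}{2425} \approx 2.7146$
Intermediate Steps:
$s = 186$ ($s = \left(-6\right) \left(-31\right) = 186$)
$V{\left(I,u \right)} = - 6 u$
$- \frac{4158}{-2425} + \frac{V{\left(24,-31 \right)}}{W{\left(s \right)}} = - \frac{4158}{-2425} + \frac{\left(-6\right) \left(-31\right)}{186} = \left(-4158\right) \left(- \frac{1}{2425}\right) + 186 \cdot \frac{1}{186} = \frac{4158}{2425} + 1 = \frac{6583}{2425}$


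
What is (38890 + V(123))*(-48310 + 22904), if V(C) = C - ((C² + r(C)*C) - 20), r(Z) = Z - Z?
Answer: -607305024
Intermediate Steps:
r(Z) = 0
V(C) = 20 + C - C² (V(C) = C - ((C² + 0*C) - 20) = C - ((C² + 0) - 20) = C - (C² - 20) = C - (-20 + C²) = C + (20 - C²) = 20 + C - C²)
(38890 + V(123))*(-48310 + 22904) = (38890 + (20 + 123 - 1*123²))*(-48310 + 22904) = (38890 + (20 + 123 - 1*15129))*(-25406) = (38890 + (20 + 123 - 15129))*(-25406) = (38890 - 14986)*(-25406) = 23904*(-25406) = -607305024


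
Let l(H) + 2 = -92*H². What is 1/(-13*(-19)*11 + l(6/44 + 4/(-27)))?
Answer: 88209/239486308 ≈ 0.00036833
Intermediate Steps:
l(H) = -2 - 92*H²
1/(-13*(-19)*11 + l(6/44 + 4/(-27))) = 1/(-13*(-19)*11 + (-2 - 92*(6/44 + 4/(-27))²)) = 1/(247*11 + (-2 - 92*(6*(1/44) + 4*(-1/27))²)) = 1/(2717 + (-2 - 92*(3/22 - 4/27)²)) = 1/(2717 + (-2 - 92*(-7/594)²)) = 1/(2717 + (-2 - 92*49/352836)) = 1/(2717 + (-2 - 1127/88209)) = 1/(2717 - 177545/88209) = 1/(239486308/88209) = 88209/239486308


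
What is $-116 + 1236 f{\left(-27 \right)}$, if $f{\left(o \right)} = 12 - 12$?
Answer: $-116$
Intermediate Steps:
$f{\left(o \right)} = 0$ ($f{\left(o \right)} = 12 - 12 = 0$)
$-116 + 1236 f{\left(-27 \right)} = -116 + 1236 \cdot 0 = -116 + 0 = -116$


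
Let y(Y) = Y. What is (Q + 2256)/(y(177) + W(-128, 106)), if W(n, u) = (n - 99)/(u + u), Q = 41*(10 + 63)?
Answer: 1112788/37297 ≈ 29.836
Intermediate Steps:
Q = 2993 (Q = 41*73 = 2993)
W(n, u) = (-99 + n)/(2*u) (W(n, u) = (-99 + n)/((2*u)) = (-99 + n)*(1/(2*u)) = (-99 + n)/(2*u))
(Q + 2256)/(y(177) + W(-128, 106)) = (2993 + 2256)/(177 + (1/2)*(-99 - 128)/106) = 5249/(177 + (1/2)*(1/106)*(-227)) = 5249/(177 - 227/212) = 5249/(37297/212) = 5249*(212/37297) = 1112788/37297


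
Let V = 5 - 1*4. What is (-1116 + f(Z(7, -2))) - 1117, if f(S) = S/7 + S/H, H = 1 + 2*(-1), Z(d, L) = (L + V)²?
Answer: -15637/7 ≈ -2233.9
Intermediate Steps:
V = 1 (V = 5 - 4 = 1)
Z(d, L) = (1 + L)² (Z(d, L) = (L + 1)² = (1 + L)²)
H = -1 (H = 1 - 2 = -1)
f(S) = -6*S/7 (f(S) = S/7 + S/(-1) = S*(⅐) + S*(-1) = S/7 - S = -6*S/7)
(-1116 + f(Z(7, -2))) - 1117 = (-1116 - 6*(1 - 2)²/7) - 1117 = (-1116 - 6/7*(-1)²) - 1117 = (-1116 - 6/7*1) - 1117 = (-1116 - 6/7) - 1117 = -7818/7 - 1117 = -15637/7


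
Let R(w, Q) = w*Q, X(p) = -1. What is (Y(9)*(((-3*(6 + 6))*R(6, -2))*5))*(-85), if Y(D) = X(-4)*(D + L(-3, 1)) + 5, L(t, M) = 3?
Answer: 1285200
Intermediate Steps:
R(w, Q) = Q*w
Y(D) = 2 - D (Y(D) = -(D + 3) + 5 = -(3 + D) + 5 = (-3 - D) + 5 = 2 - D)
(Y(9)*(((-3*(6 + 6))*R(6, -2))*5))*(-85) = ((2 - 1*9)*(((-3*(6 + 6))*(-2*6))*5))*(-85) = ((2 - 9)*((-3*12*(-12))*5))*(-85) = -7*(-36*(-12))*5*(-85) = -3024*5*(-85) = -7*2160*(-85) = -15120*(-85) = 1285200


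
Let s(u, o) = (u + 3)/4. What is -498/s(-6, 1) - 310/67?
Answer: 44178/67 ≈ 659.37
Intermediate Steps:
s(u, o) = 3/4 + u/4 (s(u, o) = (3 + u)/4 = 3/4 + u/4)
-498/s(-6, 1) - 310/67 = -498/(3/4 + (1/4)*(-6)) - 310/67 = -498/(3/4 - 3/2) - 310*1/67 = -498/(-3/4) - 310/67 = -498*(-4/3) - 310/67 = 664 - 310/67 = 44178/67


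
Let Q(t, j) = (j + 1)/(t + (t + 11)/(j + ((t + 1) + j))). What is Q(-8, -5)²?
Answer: 4624/19321 ≈ 0.23933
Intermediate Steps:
Q(t, j) = (1 + j)/(t + (11 + t)/(1 + t + 2*j)) (Q(t, j) = (1 + j)/(t + (11 + t)/(j + ((1 + t) + j))) = (1 + j)/(t + (11 + t)/(j + (1 + j + t))) = (1 + j)/(t + (11 + t)/(1 + t + 2*j)))
Q(-8, -5)² = ((1 - 8 + 2*(-5)² + 3*(-5) - 5*(-8))/(11 + (-8)² + 2*(-8) + 2*(-5)*(-8)))² = ((1 - 8 + 2*25 - 15 + 40)/(11 + 64 - 16 + 80))² = ((1 - 8 + 50 - 15 + 40)/139)² = ((1/139)*68)² = (68/139)² = 4624/19321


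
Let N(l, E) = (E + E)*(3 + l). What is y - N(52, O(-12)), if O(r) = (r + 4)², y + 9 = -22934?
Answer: -29983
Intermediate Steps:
y = -22943 (y = -9 - 22934 = -22943)
O(r) = (4 + r)²
N(l, E) = 2*E*(3 + l) (N(l, E) = (2*E)*(3 + l) = 2*E*(3 + l))
y - N(52, O(-12)) = -22943 - 2*(4 - 12)²*(3 + 52) = -22943 - 2*(-8)²*55 = -22943 - 2*64*55 = -22943 - 1*7040 = -22943 - 7040 = -29983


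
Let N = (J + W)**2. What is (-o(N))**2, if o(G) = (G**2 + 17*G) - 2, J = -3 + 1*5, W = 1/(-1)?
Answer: 256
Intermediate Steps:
W = -1
J = 2 (J = -3 + 5 = 2)
N = 1 (N = (2 - 1)**2 = 1**2 = 1)
o(G) = -2 + G**2 + 17*G
(-o(N))**2 = (-(-2 + 1**2 + 17*1))**2 = (-(-2 + 1 + 17))**2 = (-1*16)**2 = (-16)**2 = 256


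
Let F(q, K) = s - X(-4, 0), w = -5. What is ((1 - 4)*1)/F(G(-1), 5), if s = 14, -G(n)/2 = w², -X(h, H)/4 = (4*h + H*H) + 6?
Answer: 3/26 ≈ 0.11538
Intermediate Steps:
X(h, H) = -24 - 16*h - 4*H² (X(h, H) = -4*((4*h + H*H) + 6) = -4*((4*h + H²) + 6) = -4*((H² + 4*h) + 6) = -4*(6 + H² + 4*h) = -24 - 16*h - 4*H²)
G(n) = -50 (G(n) = -2*(-5)² = -2*25 = -50)
F(q, K) = -26 (F(q, K) = 14 - (-24 - 16*(-4) - 4*0²) = 14 - (-24 + 64 - 4*0) = 14 - (-24 + 64 + 0) = 14 - 1*40 = 14 - 40 = -26)
((1 - 4)*1)/F(G(-1), 5) = ((1 - 4)*1)/(-26) = -3*1*(-1/26) = -3*(-1/26) = 3/26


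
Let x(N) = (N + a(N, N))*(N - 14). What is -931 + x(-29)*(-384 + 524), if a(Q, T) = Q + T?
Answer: 522809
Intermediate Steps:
x(N) = 3*N*(-14 + N) (x(N) = (N + (N + N))*(N - 14) = (N + 2*N)*(-14 + N) = (3*N)*(-14 + N) = 3*N*(-14 + N))
-931 + x(-29)*(-384 + 524) = -931 + (3*(-29)*(-14 - 29))*(-384 + 524) = -931 + (3*(-29)*(-43))*140 = -931 + 3741*140 = -931 + 523740 = 522809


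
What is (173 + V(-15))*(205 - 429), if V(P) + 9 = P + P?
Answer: -30016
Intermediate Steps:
V(P) = -9 + 2*P (V(P) = -9 + (P + P) = -9 + 2*P)
(173 + V(-15))*(205 - 429) = (173 + (-9 + 2*(-15)))*(205 - 429) = (173 + (-9 - 30))*(-224) = (173 - 39)*(-224) = 134*(-224) = -30016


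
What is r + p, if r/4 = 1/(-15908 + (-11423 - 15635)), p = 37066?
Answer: 796288876/21483 ≈ 37066.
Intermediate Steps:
r = -2/21483 (r = 4/(-15908 + (-11423 - 15635)) = 4/(-15908 - 27058) = 4/(-42966) = 4*(-1/42966) = -2/21483 ≈ -9.3097e-5)
r + p = -2/21483 + 37066 = 796288876/21483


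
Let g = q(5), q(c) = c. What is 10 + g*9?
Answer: 55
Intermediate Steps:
g = 5
10 + g*9 = 10 + 5*9 = 10 + 45 = 55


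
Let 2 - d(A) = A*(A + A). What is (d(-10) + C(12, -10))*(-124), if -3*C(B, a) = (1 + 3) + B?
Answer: 75640/3 ≈ 25213.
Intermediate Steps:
C(B, a) = -4/3 - B/3 (C(B, a) = -((1 + 3) + B)/3 = -(4 + B)/3 = -4/3 - B/3)
d(A) = 2 - 2*A**2 (d(A) = 2 - A*(A + A) = 2 - A*2*A = 2 - 2*A**2)
(d(-10) + C(12, -10))*(-124) = ((2 - 2*(-10)**2) + (-4/3 - 1/3*12))*(-124) = ((2 - 2*100) + (-4/3 - 4))*(-124) = ((2 - 200) - 16/3)*(-124) = (-198 - 16/3)*(-124) = -610/3*(-124) = 75640/3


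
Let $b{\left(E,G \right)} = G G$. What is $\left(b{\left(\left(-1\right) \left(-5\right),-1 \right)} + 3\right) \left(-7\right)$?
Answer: $-28$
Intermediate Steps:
$b{\left(E,G \right)} = G^{2}$
$\left(b{\left(\left(-1\right) \left(-5\right),-1 \right)} + 3\right) \left(-7\right) = \left(\left(-1\right)^{2} + 3\right) \left(-7\right) = \left(1 + 3\right) \left(-7\right) = 4 \left(-7\right) = -28$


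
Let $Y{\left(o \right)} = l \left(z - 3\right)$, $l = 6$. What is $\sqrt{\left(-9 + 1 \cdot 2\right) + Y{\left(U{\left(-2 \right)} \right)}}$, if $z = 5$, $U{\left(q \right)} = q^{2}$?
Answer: $\sqrt{5} \approx 2.2361$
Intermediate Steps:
$Y{\left(o \right)} = 12$ ($Y{\left(o \right)} = 6 \left(5 - 3\right) = 6 \cdot 2 = 12$)
$\sqrt{\left(-9 + 1 \cdot 2\right) + Y{\left(U{\left(-2 \right)} \right)}} = \sqrt{\left(-9 + 1 \cdot 2\right) + 12} = \sqrt{\left(-9 + 2\right) + 12} = \sqrt{-7 + 12} = \sqrt{5}$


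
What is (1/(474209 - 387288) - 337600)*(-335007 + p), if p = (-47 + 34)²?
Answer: 9825663601869962/86921 ≈ 1.1304e+11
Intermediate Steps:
p = 169 (p = (-13)² = 169)
(1/(474209 - 387288) - 337600)*(-335007 + p) = (1/(474209 - 387288) - 337600)*(-335007 + 169) = (1/86921 - 337600)*(-334838) = -29344529599/86921*(-334838) = 9825663601869962/86921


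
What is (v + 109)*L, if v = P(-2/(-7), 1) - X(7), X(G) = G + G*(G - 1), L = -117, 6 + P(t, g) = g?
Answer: -6435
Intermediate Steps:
P(t, g) = -6 + g
X(G) = G + G*(-1 + G)
v = -54 (v = (-6 + 1) - 1*7**2 = -5 - 1*49 = -5 - 49 = -54)
(v + 109)*L = (-54 + 109)*(-117) = 55*(-117) = -6435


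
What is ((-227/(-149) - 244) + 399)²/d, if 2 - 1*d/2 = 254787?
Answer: -271957842/5656481785 ≈ -0.048079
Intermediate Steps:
d = -509570 (d = 4 - 2*254787 = 4 - 509574 = -509570)
((-227/(-149) - 244) + 399)²/d = ((-227/(-149) - 244) + 399)²/(-509570) = ((-227*(-1/149) - 244) + 399)²*(-1/509570) = ((227/149 - 244) + 399)²*(-1/509570) = (-36129/149 + 399)²*(-1/509570) = (23322/149)²*(-1/509570) = (543915684/22201)*(-1/509570) = -271957842/5656481785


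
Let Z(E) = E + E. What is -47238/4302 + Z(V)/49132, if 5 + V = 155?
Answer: -96650284/8806911 ≈ -10.974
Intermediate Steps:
V = 150 (V = -5 + 155 = 150)
Z(E) = 2*E
-47238/4302 + Z(V)/49132 = -47238/4302 + (2*150)/49132 = -47238*1/4302 + 300*(1/49132) = -7873/717 + 75/12283 = -96650284/8806911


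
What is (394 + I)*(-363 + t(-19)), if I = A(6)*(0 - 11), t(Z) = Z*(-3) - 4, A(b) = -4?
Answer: -135780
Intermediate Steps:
t(Z) = -4 - 3*Z (t(Z) = -3*Z - 4 = -4 - 3*Z)
I = 44 (I = -4*(0 - 11) = -4*(-11) = 44)
(394 + I)*(-363 + t(-19)) = (394 + 44)*(-363 + (-4 - 3*(-19))) = 438*(-363 + (-4 + 57)) = 438*(-363 + 53) = 438*(-310) = -135780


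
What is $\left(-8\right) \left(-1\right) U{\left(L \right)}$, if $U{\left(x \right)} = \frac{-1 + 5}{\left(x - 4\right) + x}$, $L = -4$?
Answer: $- \frac{8}{3} \approx -2.6667$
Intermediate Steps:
$U{\left(x \right)} = \frac{4}{-4 + 2 x}$ ($U{\left(x \right)} = \frac{4}{\left(x - 4\right) + x} = \frac{4}{\left(-4 + x\right) + x} = \frac{4}{-4 + 2 x}$)
$\left(-8\right) \left(-1\right) U{\left(L \right)} = \left(-8\right) \left(-1\right) \frac{2}{-2 - 4} = 8 \frac{2}{-6} = 8 \cdot 2 \left(- \frac{1}{6}\right) = 8 \left(- \frac{1}{3}\right) = - \frac{8}{3}$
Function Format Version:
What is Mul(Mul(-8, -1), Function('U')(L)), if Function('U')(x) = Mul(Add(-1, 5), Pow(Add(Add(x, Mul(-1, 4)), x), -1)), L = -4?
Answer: Rational(-8, 3) ≈ -2.6667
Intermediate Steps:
Function('U')(x) = Mul(4, Pow(Add(-4, Mul(2, x)), -1)) (Function('U')(x) = Mul(4, Pow(Add(Add(x, -4), x), -1)) = Mul(4, Pow(Add(Add(-4, x), x), -1)) = Mul(4, Pow(Add(-4, Mul(2, x)), -1)))
Mul(Mul(-8, -1), Function('U')(L)) = Mul(Mul(-8, -1), Mul(2, Pow(Add(-2, -4), -1))) = Mul(8, Mul(2, Pow(-6, -1))) = Mul(8, Mul(2, Rational(-1, 6))) = Mul(8, Rational(-1, 3)) = Rational(-8, 3)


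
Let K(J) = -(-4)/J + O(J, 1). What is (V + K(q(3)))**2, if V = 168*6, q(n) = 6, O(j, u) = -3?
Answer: 9102289/9 ≈ 1.0114e+6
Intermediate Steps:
K(J) = -3 + 4/J (K(J) = -(-4)/J - 3 = 4/J - 3 = -3 + 4/J)
V = 1008
(V + K(q(3)))**2 = (1008 + (-3 + 4/6))**2 = (1008 + (-3 + 4*(1/6)))**2 = (1008 + (-3 + 2/3))**2 = (1008 - 7/3)**2 = (3017/3)**2 = 9102289/9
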